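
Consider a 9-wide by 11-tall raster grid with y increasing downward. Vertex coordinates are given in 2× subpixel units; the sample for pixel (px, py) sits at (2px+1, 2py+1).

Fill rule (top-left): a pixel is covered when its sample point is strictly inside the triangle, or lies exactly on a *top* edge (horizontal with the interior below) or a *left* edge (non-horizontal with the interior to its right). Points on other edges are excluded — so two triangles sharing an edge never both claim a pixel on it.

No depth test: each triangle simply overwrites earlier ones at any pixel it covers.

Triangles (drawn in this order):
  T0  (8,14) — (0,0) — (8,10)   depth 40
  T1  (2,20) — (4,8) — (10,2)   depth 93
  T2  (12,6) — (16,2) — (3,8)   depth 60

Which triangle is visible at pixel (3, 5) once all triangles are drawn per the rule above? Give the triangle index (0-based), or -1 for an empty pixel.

T0:
  2·area = 32
  edge (8, 14)→(0, 0): d=(-8,-14) top-left  bias=+0
  edge (0, 0)→(8, 10): d=(8,10) right/bottom  bias=-1
  edge (8, 10)→(8, 14): d=(0,4) right/bottom  bias=-1
    (1,2)@(3, 5): e=[2,10,20] → #
    (2,2)@(5, 5): e=[30,-10,12] → ·
    (1,3)@(3, 7): e=[-14,26,20] → ·
    (2,3)@(5, 7): e=[14,6,12] → #
    (3,3)@(7, 7): e=[42,-14,4] → ·
    (2,4)@(5, 9): e=[-2,22,12] → ·
    (3,4)@(7, 9): e=[26,2,4] → #
    (4,4)@(9, 9): e=[54,-18,-4] → ·
    (3,5)@(7, 11): e=[10,18,4] → #
    (4,5)@(9, 11): e=[38,-2,-4] → ·
    (3,6)@(7, 13): e=[-6,34,4] → ·
  covered (4 px):
    · · · · · · · · ·
    · · · · · · · · ·
    · # · · · · · · ·
    · · # · · · · · ·
    · · · # · · · · ·
    · · · # · · · · ·
    · · · · · · · · ·
    · · · · · · · · ·
    · · · · · · · · ·
    · · · · · · · · ·
    · · · · · · · · ·
T1:
  2·area = 60
  edge (2, 20)→(4, 8): d=(2,-12) top-left  bias=+0
  edge (4, 8)→(10, 2): d=(6,-6) top-left  bias=+0
  edge (10, 2)→(2, 20): d=(-8,18) right/bottom  bias=-1
    (5,0)@(11, 1): e=[70,0,-10] → ·  [on edge]
    (4,1)@(9, 3): e=[50,0,10] → #  [on edge]
    (5,1)@(11, 3): e=[74,12,-26] → ·
    (3,2)@(7, 5): e=[30,0,30] → #  [on edge]
    (4,2)@(9, 5): e=[54,12,-6] → ·
    (2,3)@(5, 7): e=[10,0,50] → #  [on edge]
    (4,3)@(9, 7): e=[58,24,-22] → ·
    (1,4)@(3, 9): e=[-10,0,70] → ·  [on edge]
    (2,4)@(5, 9): e=[14,12,34] → #
    (3,4)@(7, 9): e=[38,24,-2] → ·
    (0,5)@(1, 11): e=[-30,0,90] → ·  [on edge]
    (2,5)@(5, 11): e=[18,24,18] → #
  covered (9 px):
    · · · · · · · · ·
    · · · · # · · · ·
    · · · # · · · · ·
    · · # # · · · · ·
    · · # · · · · · ·
    · · # · · · · · ·
    · · # · · · · · ·
    · # · · · · · · ·
    · # · · · · · · ·
    · · · · · · · · ·
    · · · · · · · · ·
T2:
  2·area = 28  (B↔C swapped to make it positive)
  edge (12, 6)→(3, 8): d=(-9,2) right/bottom  bias=-1
  edge (3, 8)→(16, 2): d=(13,-6) top-left  bias=+0
  edge (16, 2)→(12, 6): d=(-4,4) right/bottom  bias=-1
    (8,0)@(17, 1): e=[35,-7,0] → ·  [on edge]
    (7,1)@(15, 3): e=[21,7,0] → ·  [on edge]
    (5,2)@(11, 5): e=[11,9,8] → #
    (6,2)@(13, 5): e=[7,21,0] → ·  [on edge]
    (3,3)@(7, 7): e=[1,11,16] → #
    (4,3)@(9, 7): e=[-3,23,8] → ·
    (5,3)@(11, 7): e=[-7,35,0] → ·  [on edge]
    (3,4)@(7, 9): e=[-17,37,8] → ·
    (4,4)@(9, 9): e=[-21,49,0] → ·  [on edge]
    (3,5)@(7, 11): e=[-35,63,0] → ·  [on edge]
    (2,6)@(5, 13): e=[-49,77,0] → ·  [on edge]
    (1,7)@(3, 15): e=[-63,91,0] → ·  [on edge]
    (0,8)@(1, 17): e=[-77,105,0] → ·  [on edge]
  covered (2 px):
    · · · · · · · · ·
    · · · · · · · · ·
    · · · · · # · · ·
    · · · # · · · · ·
    · · · · · · · · ·
    · · · · · · · · ·
    · · · · · · · · ·
    · · · · · · · · ·
    · · · · · · · · ·
    · · · · · · · · ·
    · · · · · · · · ·

Z-buffer (winner per pixel, '.' = empty):
  . . . . . . . . .
  . . . . 1 . . . .
  . 0 . 1 . 2 . . .
  . . 1 2 . . . . .
  . . 1 0 . . . . .
  . . 1 0 . . . . .
  . . 1 . . . . . .
  . 1 . . . . . . .
  . 1 . . . . . . .
  . . . . . . . . .
  . . . . . . . . .

Result: 0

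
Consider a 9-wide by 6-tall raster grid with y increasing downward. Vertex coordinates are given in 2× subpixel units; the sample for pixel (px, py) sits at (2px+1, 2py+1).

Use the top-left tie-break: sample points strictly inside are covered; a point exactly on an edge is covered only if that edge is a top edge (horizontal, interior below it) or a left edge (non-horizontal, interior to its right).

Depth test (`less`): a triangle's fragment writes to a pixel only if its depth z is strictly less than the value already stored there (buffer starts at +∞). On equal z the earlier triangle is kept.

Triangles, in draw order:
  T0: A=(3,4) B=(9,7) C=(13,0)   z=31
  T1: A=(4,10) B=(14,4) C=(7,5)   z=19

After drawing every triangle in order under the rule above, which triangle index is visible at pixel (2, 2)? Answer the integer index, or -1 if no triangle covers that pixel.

T0:
  2·area = 54  (B↔C swapped to make it positive)
  edge (3, 4)→(13, 0): d=(10,-4) top-left  bias=+0
  edge (13, 0)→(9, 7): d=(-4,7) right/bottom  bias=-1
  edge (9, 7)→(3, 4): d=(-6,-3) top-left  bias=+0
    (5,0)@(11, 1): e=[2,10,42] → #
    (6,0)@(13, 1): e=[10,-4,48] → ·
    (0,1)@(1, 3): e=[-18,72,0] → ·  [on edge]
    (3,1)@(7, 3): e=[6,30,18] → #
    (4,1)@(9, 3): e=[14,16,24] → #
    (6,1)@(13, 3): e=[30,-12,36] → ·
    (2,2)@(5, 5): e=[18,36,0] → #  [on edge]
    (5,2)@(11, 5): e=[42,-6,18] → ·
    (2,3)@(5, 7): e=[38,28,-12] → ·
    (3,3)@(7, 7): e=[46,14,-6] → ·
    (4,3)@(9, 7): e=[54,0,0] → ·  [on edge]
    (6,4)@(13, 9): e=[90,-36,0] → ·  [on edge]
    (8,5)@(17, 11): e=[126,-72,0] → ·  [on edge]
  covered (7 px):
    · · · · · # · · ·
    · · · # # # · · ·
    · · # # # · · · ·
    · · · · · · · · ·
    · · · · · · · · ·
    · · · · · · · · ·
T1:
  2·area = 32  (B↔C swapped to make it positive)
  edge (4, 10)→(7, 5): d=(3,-5) top-left  bias=+0
  edge (7, 5)→(14, 4): d=(7,-1) top-left  bias=+0
  edge (14, 4)→(4, 10): d=(-10,6) right/bottom  bias=-1
    (3,2)@(7, 5): e=[0,0,32] → #  [on edge]
    (4,2)@(9, 5): e=[10,2,20] → #
    (5,2)@(11, 5): e=[20,4,8] → #
    (6,2)@(13, 5): e=[30,6,-4] → ·
    (3,3)@(7, 7): e=[6,14,12] → #
    (4,3)@(9, 7): e=[16,16,0] → ·  [on edge]
    (5,3)@(11, 7): e=[26,18,-12] → ·
    (2,4)@(5, 9): e=[2,26,4] → #
    (3,4)@(7, 9): e=[12,28,-8] → ·
    (2,5)@(5, 11): e=[8,40,-16] → ·
  covered (5 px):
    · · · · · · · · ·
    · · · · · · · · ·
    · · · # # # · · ·
    · · · # · · · · ·
    · · # · · · · · ·
    · · · · · · · · ·

Z-buffer (winner per pixel, '.' = empty):
  . . . . . 0 . . .
  . . . 0 0 0 . . .
  . . 0 1 1 1 . . .
  . . . 1 . . . . .
  . . 1 . . . . . .
  . . . . . . . . .

Result: 0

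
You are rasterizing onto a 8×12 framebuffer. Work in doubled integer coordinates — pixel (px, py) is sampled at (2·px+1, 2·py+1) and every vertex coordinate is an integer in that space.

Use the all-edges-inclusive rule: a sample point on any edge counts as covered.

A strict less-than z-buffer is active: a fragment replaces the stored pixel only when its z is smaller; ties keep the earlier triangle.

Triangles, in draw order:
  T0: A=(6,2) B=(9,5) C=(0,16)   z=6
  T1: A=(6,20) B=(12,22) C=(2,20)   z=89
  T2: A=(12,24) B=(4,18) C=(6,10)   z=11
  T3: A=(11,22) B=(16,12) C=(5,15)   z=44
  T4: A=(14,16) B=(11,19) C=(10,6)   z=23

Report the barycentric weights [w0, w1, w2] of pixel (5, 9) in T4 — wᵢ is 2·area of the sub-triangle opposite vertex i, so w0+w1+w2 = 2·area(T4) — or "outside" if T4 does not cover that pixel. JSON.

T0:
  2·area = 60
  edge (6, 2)→(9, 5): d=(3,3) inclusive
  edge (9, 5)→(0, 16): d=(-9,11) inclusive
  edge (0, 16)→(6, 2): d=(6,-14) inclusive
    (2,0)@(5, 1): e=[0,80,-20] → ·  [on edge]
    (3,1)@(7, 3): e=[0,40,20] → #  [on edge]
    (4,1)@(9, 3): e=[-6,18,48] → ·
    (2,2)@(5, 5): e=[12,44,4] → #
    (4,2)@(9, 5): e=[0,0,60] → #  [on edge]
    (5,2)@(11, 5): e=[-6,-22,88] → ·
    (2,3)@(5, 7): e=[18,26,16] → #
    (4,3)@(9, 7): e=[6,-18,72] → ·
    (5,3)@(11, 7): e=[0,-40,100] → ·  [on edge]
    (1,4)@(3, 9): e=[30,30,0] → #  [on edge]
    (3,4)@(7, 9): e=[18,-14,56] → ·
    (6,4)@(13, 9): e=[0,-80,140] → ·  [on edge]
    (7,5)@(15, 11): e=[0,-120,180] → ·  [on edge]
  covered (9 px):
    · · · · · · · ·
    · · · # · · · ·
    · · # # # · · ·
    · · # # · · · ·
    · # # · · · · ·
    · # · · · · · ·
    · · · · · · · ·
    · · · · · · · ·
    · · · · · · · ·
    · · · · · · · ·
    · · · · · · · ·
    · · · · · · · ·
T1:
  2·area = 8
  edge (6, 20)→(12, 22): d=(6,2) inclusive
  edge (12, 22)→(2, 20): d=(-10,-2) inclusive
  edge (2, 20)→(6, 20): d=(4,0) inclusive
    (1,9)@(3, 19): e=[0,12,-4] → ·  [on edge]
    (3,10)@(7, 21): e=[4,0,4] → #  [on edge]
    (4,10)@(9, 21): e=[0,4,4] → #  [on edge]
    (5,10)@(11, 21): e=[-4,8,4] → ·
    (3,11)@(7, 23): e=[16,-20,12] → ·
    (4,11)@(9, 23): e=[12,-16,12] → ·
    (7,11)@(15, 23): e=[0,-4,12] → ·  [on edge]
  covered (2 px):
    · · · · · · · ·
    · · · · · · · ·
    · · · · · · · ·
    · · · · · · · ·
    · · · · · · · ·
    · · · · · · · ·
    · · · · · · · ·
    · · · · · · · ·
    · · · · · · · ·
    · · · · · · · ·
    · · · # # · · ·
    · · · · · · · ·
T2:
  2·area = 76
  edge (12, 24)→(4, 18): d=(-8,-6) inclusive
  edge (4, 18)→(6, 10): d=(2,-8) inclusive
  edge (6, 10)→(12, 24): d=(6,14) inclusive
    (1,1)@(3, 3): e=[114,-38,0] → ·  [on edge]
    (3,6)@(7, 13): e=[58,14,4] → #
    (4,6)@(9, 13): e=[70,30,-24] → ·
    (2,7)@(5, 15): e=[30,2,44] → #
    (4,7)@(9, 15): e=[54,34,-12] → ·
    (2,8)@(5, 17): e=[14,6,56] → #
    (4,8)@(9, 17): e=[38,38,0] → #  [on edge]
    (5,8)@(11, 17): e=[50,54,-28] → ·
    (2,9)@(5, 19): e=[-2,10,68] → ·
    (3,9)@(7, 19): e=[10,26,40] → #
    (5,9)@(11, 19): e=[34,58,-16] → ·
    (3,10)@(7, 21): e=[-6,30,52] → ·
  covered (10 px):
    · · · · · · · ·
    · · · · · · · ·
    · · · · · · · ·
    · · · · · · · ·
    · · · · · · · ·
    · · · · · · · ·
    · · · # · · · ·
    · · # # · · · ·
    · · # # # · · ·
    · · · # # · · ·
    · · · · # · · ·
    · · · · · # · ·
T3:
  2·area = 95  (B↔C swapped to make it positive)
  edge (11, 22)→(5, 15): d=(-6,-7) inclusive
  edge (5, 15)→(16, 12): d=(11,-3) inclusive
  edge (16, 12)→(11, 22): d=(-5,10) inclusive
    (6,6)@(13, 13): e=[68,2,25] → #
    (7,6)@(15, 13): e=[82,8,5] → #
    (2,7)@(5, 15): e=[0,0,95] → #  [on edge]
    (3,7)@(7, 15): e=[14,6,75] → #
    (4,7)@(9, 15): e=[28,12,55] → #
    (5,7)@(11, 15): e=[42,18,35] → #
    (7,7)@(15, 15): e=[70,30,-5] → ·
    (2,8)@(5, 17): e=[-12,22,85] → ·
    (3,8)@(7, 17): e=[2,28,65] → #
    (7,8)@(15, 17): e=[58,52,-15] → ·
    (3,9)@(7, 19): e=[-10,50,55] → ·
    (4,9)@(9, 19): e=[4,56,35] → #
  covered (14 px):
    · · · · · · · ·
    · · · · · · · ·
    · · · · · · · ·
    · · · · · · · ·
    · · · · · · · ·
    · · · · · · · ·
    · · · · · · # #
    · · # # # # # ·
    · · · # # # # ·
    · · · · # # · ·
    · · · · · # · ·
    · · · · · · · ·
T4:
  2·area = 42
  edge (14, 16)→(11, 19): d=(-3,3) inclusive
  edge (11, 19)→(10, 6): d=(-1,-13) inclusive
  edge (10, 6)→(14, 16): d=(4,10) inclusive
    (5,4)@(11, 9): e=[30,10,2] → #
    (6,4)@(13, 9): e=[24,36,-18] → ·
    (5,5)@(11, 11): e=[24,8,10] → #
    (6,5)@(13, 11): e=[18,34,-10] → ·
    (5,6)@(11, 13): e=[18,6,18] → #
    (6,6)@(13, 13): e=[12,32,-2] → ·
    (5,7)@(11, 15): e=[12,4,26] → #
    (6,7)@(13, 15): e=[6,30,6] → #
    (7,7)@(15, 15): e=[0,56,-14] → ·  [on edge]
    (5,8)@(11, 17): e=[6,2,34] → #
    (6,8)@(13, 17): e=[0,28,14] → #  [on edge]
    (7,8)@(15, 17): e=[-6,54,-6] → ·
    (5,9)@(11, 19): e=[0,0,42] → #  [on edge]
    (4,10)@(9, 21): e=[0,-28,70] → ·  [on edge]
    (3,11)@(7, 23): e=[0,-56,98] → ·  [on edge]
  covered (8 px):
    · · · · · · · ·
    · · · · · · · ·
    · · · · · · · ·
    · · · · · · · ·
    · · · · · # · ·
    · · · · · # · ·
    · · · · · # · ·
    · · · · · # # ·
    · · · · · # # ·
    · · · · · # · ·
    · · · · · · · ·
    · · · · · · · ·

Answer: [0,42,0]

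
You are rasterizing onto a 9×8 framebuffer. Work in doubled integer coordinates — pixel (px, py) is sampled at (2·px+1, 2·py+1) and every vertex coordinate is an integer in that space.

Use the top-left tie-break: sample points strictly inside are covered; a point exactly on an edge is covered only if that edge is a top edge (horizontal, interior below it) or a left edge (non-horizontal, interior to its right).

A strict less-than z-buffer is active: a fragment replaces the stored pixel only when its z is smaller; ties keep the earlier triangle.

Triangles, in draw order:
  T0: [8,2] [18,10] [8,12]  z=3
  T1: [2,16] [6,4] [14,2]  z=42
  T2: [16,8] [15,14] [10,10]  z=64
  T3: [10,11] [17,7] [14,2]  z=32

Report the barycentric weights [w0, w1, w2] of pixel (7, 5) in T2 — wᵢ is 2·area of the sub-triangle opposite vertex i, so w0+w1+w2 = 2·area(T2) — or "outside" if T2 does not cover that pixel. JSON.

T0:
  2·area = 100
  edge (8, 2)→(18, 10): d=(10,8) right/bottom  bias=-1
  edge (18, 10)→(8, 12): d=(-10,2) right/bottom  bias=-1
  edge (8, 12)→(8, 2): d=(0,-10) top-left  bias=+0
    (4,1)@(9, 3): e=[2,88,10] → #
    (5,1)@(11, 3): e=[-14,84,30] → ·
    (4,2)@(9, 5): e=[22,68,10] → #
    (5,2)@(11, 5): e=[6,64,30] → #
    (6,2)@(13, 5): e=[-10,60,50] → ·
    (4,3)@(9, 7): e=[42,48,10] → #
    (6,3)@(13, 7): e=[10,40,50] → #
    (7,3)@(15, 7): e=[-6,36,70] → ·
    (4,4)@(9, 9): e=[62,28,10] → #
    (7,4)@(15, 9): e=[14,16,70] → #
    (8,4)@(17, 9): e=[-2,12,90] → ·
    (4,5)@(9, 11): e=[82,8,10] → #
    (6,5)@(13, 11): e=[50,0,50] → ·  [on edge]
    (1,6)@(3, 13): e=[150,0,-50] → ·  [on edge]
  covered (12 px):
    · · · · · · · · ·
    · · · · # · · · ·
    · · · · # # · · ·
    · · · · # # # · ·
    · · · · # # # # ·
    · · · · # # · · ·
    · · · · · · · · ·
    · · · · · · · · ·
T1:
  2·area = 88
  edge (2, 16)→(6, 4): d=(4,-12) top-left  bias=+0
  edge (6, 4)→(14, 2): d=(8,-2) top-left  bias=+0
  edge (14, 2)→(2, 16): d=(-12,14) right/bottom  bias=-1
    (3,0)@(7, 1): e=[0,-22,110] → ·  [on edge]
    (5,1)@(11, 3): e=[56,2,30] → #
    (6,1)@(13, 3): e=[80,6,2] → #
    (7,1)@(15, 3): e=[104,10,-26] → ·
    (3,2)@(7, 5): e=[16,10,62] → #
    (4,2)@(9, 5): e=[40,14,34] → #
    (6,2)@(13, 5): e=[88,22,-22] → ·
    (2,3)@(5, 7): e=[0,22,66] → #  [on edge]
    (5,3)@(11, 7): e=[72,34,-18] → ·
    (2,4)@(5, 9): e=[8,38,42] → #
    (4,4)@(9, 9): e=[56,46,-14] → ·
    (2,5)@(5, 11): e=[16,54,18] → #
    (1,6)@(3, 13): e=[0,66,22] → #  [on edge]
  covered (12 px):
    · · · · · · · · ·
    · · · · · # # · ·
    · · · # # # · · ·
    · · # # # · · · ·
    · · # # · · · · ·
    · · # · · · · · ·
    · # · · · · · · ·
    · · · · · · · · ·
T2:
  2·area = 34
  edge (16, 8)→(15, 14): d=(-1,6) right/bottom  bias=-1
  edge (15, 14)→(10, 10): d=(-5,-4) top-left  bias=+0
  edge (10, 10)→(16, 8): d=(6,-2) top-left  bias=+0
    (6,4)@(13, 9): e=[17,17,0] → #  [on edge]
    (7,4)@(15, 9): e=[5,25,4] → #
    (8,4)@(17, 9): e=[-7,33,8] → ·
    (3,5)@(7, 11): e=[51,-17,0] → ·  [on edge]
    (6,5)@(13, 11): e=[15,7,12] → #
    (8,5)@(17, 11): e=[-9,23,20] → ·
    (0,6)@(1, 13): e=[85,-51,0] → ·  [on edge]
    (6,6)@(13, 13): e=[13,-3,24] → ·
    (7,6)@(15, 13): e=[1,5,28] → #
    (8,6)@(17, 13): e=[-11,13,32] → ·
    (7,7)@(15, 15): e=[-1,-5,40] → ·
  covered (5 px):
    · · · · · · · · ·
    · · · · · · · · ·
    · · · · · · · · ·
    · · · · · · · · ·
    · · · · · · # # ·
    · · · · · · # # ·
    · · · · · · · # ·
    · · · · · · · · ·
T3:
  2·area = 47  (B↔C swapped to make it positive)
  edge (10, 11)→(14, 2): d=(4,-9) top-left  bias=+0
  edge (14, 2)→(17, 7): d=(3,5) right/bottom  bias=-1
  edge (17, 7)→(10, 11): d=(-7,4) right/bottom  bias=-1
    (6,2)@(13, 5): e=[3,14,30] → #
    (7,2)@(15, 5): e=[21,4,22] → #
    (8,2)@(17, 5): e=[39,-6,14] → ·
    (6,3)@(13, 7): e=[11,20,16] → #
    (8,3)@(17, 7): e=[47,0,0] → ·  [on edge]
    (5,4)@(11, 9): e=[1,36,10] → #
    (7,4)@(15, 9): e=[37,16,-6] → ·
    (5,5)@(11, 11): e=[9,42,-4] → ·
    (6,5)@(13, 11): e=[27,32,-12] → ·
    (1,7)@(3, 15): e=[-47,94,0] → ·  [on edge]
  covered (6 px):
    · · · · · · · · ·
    · · · · · · · · ·
    · · · · · · # # ·
    · · · · · · # # ·
    · · · · · # # · ·
    · · · · · · · · ·
    · · · · · · · · ·
    · · · · · · · · ·

Answer: [15,16,3]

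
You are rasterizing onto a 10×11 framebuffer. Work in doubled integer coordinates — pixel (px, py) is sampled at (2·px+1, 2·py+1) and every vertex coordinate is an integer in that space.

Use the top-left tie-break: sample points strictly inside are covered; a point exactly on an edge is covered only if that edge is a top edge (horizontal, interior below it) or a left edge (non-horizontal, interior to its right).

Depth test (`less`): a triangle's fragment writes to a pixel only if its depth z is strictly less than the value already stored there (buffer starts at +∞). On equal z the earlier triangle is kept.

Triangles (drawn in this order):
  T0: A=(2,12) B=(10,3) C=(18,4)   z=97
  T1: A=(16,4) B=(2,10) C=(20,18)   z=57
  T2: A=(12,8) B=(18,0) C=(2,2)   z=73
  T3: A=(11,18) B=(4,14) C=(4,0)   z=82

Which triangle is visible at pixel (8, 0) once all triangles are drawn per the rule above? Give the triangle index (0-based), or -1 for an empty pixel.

T0:
  2·area = 80
  edge (2, 12)→(10, 3): d=(8,-9) top-left  bias=+0
  edge (10, 3)→(18, 4): d=(8,1) right/bottom  bias=-1
  edge (18, 4)→(2, 12): d=(-16,8) right/bottom  bias=-1
    (4,2)@(9, 5): e=[7,17,56] → X
    (5,2)@(11, 5): e=[25,15,40] → X
    (6,2)@(13, 5): e=[43,13,24] → X
    (7,2)@(15, 5): e=[61,11,8] → X
    (8,2)@(17, 5): e=[79,9,-8] → .
    (3,3)@(7, 7): e=[5,35,40] → X
    (6,3)@(13, 7): e=[59,29,-8] → .
    (7,3)@(15, 7): e=[77,27,-24] → .
    (2,4)@(5, 9): e=[3,53,24] → X
    (4,4)@(9, 9): e=[39,49,-8] → .
    (5,4)@(11, 9): e=[57,47,-24] → .
    (1,5)@(3, 11): e=[1,71,8] → X
  covered (10 px):
    . . . . . . . . . .
    . . . . . . . . . .
    . . . . X X X X . .
    . . . X X X . . . .
    . . X X . . . . . .
    . X . . . . . . . .
    . . . . . . . . . .
    . . . . . . . . . .
    . . . . . . . . . .
    . . . . . . . . . .
    . . . . . . . . . .
T1:
  2·area = 220  (B↔C swapped to make it positive)
  edge (16, 4)→(20, 18): d=(4,14) right/bottom  bias=-1
  edge (20, 18)→(2, 10): d=(-18,-8) top-left  bias=+0
  edge (2, 10)→(16, 4): d=(14,-6) top-left  bias=+0
    (7,2)@(15, 5): e=[18,194,8] → X
    (8,2)@(17, 5): e=[-10,210,20] → .
    (4,3)@(9, 7): e=[110,110,0] → X  [on edge]
    (5,3)@(11, 7): e=[82,126,12] → X
    (6,3)@(13, 7): e=[54,142,24] → X
    (8,3)@(17, 7): e=[-2,174,48] → .
    (2,4)@(5, 9): e=[174,42,4] → X
    (3,4)@(7, 9): e=[146,58,16] → X
    (8,4)@(17, 9): e=[6,138,76] → X
    (9,4)@(19, 9): e=[-22,154,88] → .
    (2,5)@(5, 11): e=[182,6,32] → X
    (9,5)@(19, 11): e=[-14,118,116] → .
  covered (28 px):
    . . . . . . . . . .
    . . . . . . . . . .
    . . . . . . . X . .
    . . . . X X X X . .
    . . X X X X X X X .
    . . X X X X X X X .
    . . . . X X X X X .
    . . . . . . . X X X
    . . . . . . . . . X
    . . . . . . . . . .
    . . . . . . . . . .
T2:
  2·area = 116  (B↔C swapped to make it positive)
  edge (12, 8)→(2, 2): d=(-10,-6) top-left  bias=+0
  edge (2, 2)→(18, 0): d=(16,-2) top-left  bias=+0
  edge (18, 0)→(12, 8): d=(-6,8) right/bottom  bias=-1
    (5,0)@(11, 1): e=[64,2,50] → X
    (6,0)@(13, 1): e=[76,6,34] → X
    (7,0)@(15, 1): e=[88,10,18] → X
    (8,0)@(17, 1): e=[100,14,2] → X
    (9,0)@(19, 1): e=[112,18,-14] → .
    (2,1)@(5, 3): e=[8,22,86] → X
    (3,1)@(7, 3): e=[20,26,70] → X
    (4,1)@(9, 3): e=[32,30,54] → X
    (8,1)@(17, 3): e=[80,46,-10] → .
    (2,2)@(5, 5): e=[-12,54,74] → .
    (3,2)@(7, 5): e=[0,58,58] → X  [on edge]
    (7,2)@(15, 5): e=[48,74,-6] → .
    (8,5)@(17, 11): e=[0,174,-58] → .  [on edge]
  covered (15 px):
    . . . . . X X X X .
    . . X X X X X X . .
    . . . X X X X . . .
    . . . . . X . . . .
    . . . . . . . . . .
    . . . . . . . . . .
    . . . . . . . . . .
    . . . . . . . . . .
    . . . . . . . . . .
    . . . . . . . . . .
    . . . . . . . . . .
T3:
  2·area = 98
  edge (11, 18)→(4, 14): d=(-7,-4) top-left  bias=+0
  edge (4, 14)→(4, 0): d=(0,-14) top-left  bias=+0
  edge (4, 0)→(11, 18): d=(7,18) right/bottom  bias=-1
    (2,1)@(5, 3): e=[81,14,3] → X
    (3,1)@(7, 3): e=[89,42,-33] → .
    (2,2)@(5, 5): e=[67,14,17] → X
    (3,2)@(7, 5): e=[75,42,-19] → .
    (2,3)@(5, 7): e=[53,14,31] → X
    (3,3)@(7, 7): e=[61,42,-5] → .
    (2,4)@(5, 9): e=[39,14,45] → X
    (3,4)@(7, 9): e=[47,42,9] → X
    (4,4)@(9, 9): e=[55,70,-27] → .
    (2,5)@(5, 11): e=[25,14,59] → X
    (4,5)@(9, 11): e=[41,70,-13] → .
    (2,6)@(5, 13): e=[11,14,73] → X
  covered (12 px):
    . . . . . . . . . .
    . . X . . . . . . .
    . . X . . . . . . .
    . . X . . . . . . .
    . . X X . . . . . .
    . . X X . . . . . .
    . . X X X . . . . .
    . . . X X . . . . .
    . . . . . . . . . .
    . . . . . . . . . .
    . . . . . . . . . .

Z-buffer (winner per pixel, '.' = empty):
  . . . . . 2 2 2 2 .
  . . 2 2 2 2 2 2 . .
  . . 3 2 2 2 2 1 . .
  . . 3 0 1 1 1 1 . .
  . . 1 1 1 1 1 1 1 .
  . 0 1 1 1 1 1 1 1 .
  . . 3 3 1 1 1 1 1 .
  . . . 3 3 . . 1 1 1
  . . . . . . . . . 1
  . . . . . . . . . .
  . . . . . . . . . .

Answer: 2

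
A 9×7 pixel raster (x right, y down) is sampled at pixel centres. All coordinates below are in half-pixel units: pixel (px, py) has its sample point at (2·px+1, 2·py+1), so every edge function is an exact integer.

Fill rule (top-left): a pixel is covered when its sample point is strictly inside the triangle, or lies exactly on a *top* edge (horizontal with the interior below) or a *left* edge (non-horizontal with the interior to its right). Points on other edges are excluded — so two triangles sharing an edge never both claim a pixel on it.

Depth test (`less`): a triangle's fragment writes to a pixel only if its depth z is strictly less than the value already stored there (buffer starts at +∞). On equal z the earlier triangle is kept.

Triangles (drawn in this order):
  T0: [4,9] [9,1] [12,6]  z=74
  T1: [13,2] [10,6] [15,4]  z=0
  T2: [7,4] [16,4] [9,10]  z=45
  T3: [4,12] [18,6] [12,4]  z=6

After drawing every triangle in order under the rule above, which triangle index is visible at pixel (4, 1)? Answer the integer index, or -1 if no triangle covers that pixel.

T0:
  2·area = 49
  edge (4, 9)→(9, 1): d=(5,-8) top-left  bias=+0
  edge (9, 1)→(12, 6): d=(3,5) right/bottom  bias=-1
  edge (12, 6)→(4, 9): d=(-8,3) right/bottom  bias=-1
    (4,0)@(9, 1): e=[0,0,49] → .  [on edge]
    (4,1)@(9, 3): e=[10,6,33] → X
    (5,1)@(11, 3): e=[26,-4,27] → .
    (3,2)@(7, 5): e=[4,22,23] → X
    (5,2)@(11, 5): e=[36,2,11] → X
    (6,2)@(13, 5): e=[52,-8,5] → .
    (3,3)@(7, 7): e=[14,28,7] → X
    (5,3)@(11, 7): e=[46,8,-5] → .
    (3,4)@(7, 9): e=[24,34,-9] → .
    (4,4)@(9, 9): e=[40,24,-15] → .
    (7,5)@(15, 11): e=[98,0,-49] → .  [on edge]
  covered (6 px):
    . . . . . . . . .
    . . . . X . . . .
    . . . X X X . . .
    . . . X X . . . .
    . . . . . . . . .
    . . . . . . . . .
    . . . . . . . . .
T1:
  2·area = 14  (B↔C swapped to make it positive)
  edge (13, 2)→(15, 4): d=(2,2) right/bottom  bias=-1
  edge (15, 4)→(10, 6): d=(-5,2) right/bottom  bias=-1
  edge (10, 6)→(13, 2): d=(3,-4) top-left  bias=+0
    (6,1)@(13, 3): e=[2,9,3] → X
    (7,1)@(15, 3): e=[-2,5,11] → .
    (5,2)@(11, 5): e=[10,3,1] → X
    (6,2)@(13, 5): e=[6,-1,9] → .
    (5,3)@(11, 7): e=[14,-7,7] → .
  covered (2 px):
    . . . . . . . . .
    . . . . . . X . .
    . . . . . X . . .
    . . . . . . . . .
    . . . . . . . . .
    . . . . . . . . .
    . . . . . . . . .
T2:
  2·area = 54
  edge (7, 4)→(16, 4): d=(9,0) top-left  bias=+0
  edge (16, 4)→(9, 10): d=(-7,6) right/bottom  bias=-1
  edge (9, 10)→(7, 4): d=(-2,-6) top-left  bias=+0
    (4,2)@(9, 5): e=[9,35,10] → X
    (5,2)@(11, 5): e=[9,23,22] → X
    (6,2)@(13, 5): e=[9,11,34] → X
    (7,2)@(15, 5): e=[9,-1,46] → .
    (4,3)@(9, 7): e=[27,21,6] → X
    (6,3)@(13, 7): e=[27,-3,30] → .
    (4,4)@(9, 9): e=[45,7,2] → X
    (5,4)@(11, 9): e=[45,-5,14] → .
    (4,5)@(9, 11): e=[63,-7,-2] → .
  covered (6 px):
    . . . . . . . . .
    . . . . . . . . .
    . . . . X X X . .
    . . . . X X . . .
    . . . . X . . . .
    . . . . . . . . .
    . . . . . . . . .
T3:
  2·area = 64  (B↔C swapped to make it positive)
  edge (4, 12)→(12, 4): d=(8,-8) top-left  bias=+0
  edge (12, 4)→(18, 6): d=(6,2) right/bottom  bias=-1
  edge (18, 6)→(4, 12): d=(-14,6) right/bottom  bias=-1
    (1,0)@(3, 1): e=[-96,0,160] → .  [on edge]
    (7,0)@(15, 1): e=[0,-24,88] → .  [on edge]
    (4,1)@(9, 3): e=[-32,0,96] → .  [on edge]
    (6,1)@(13, 3): e=[0,-8,72] → .  [on edge]
    (5,2)@(11, 5): e=[0,8,56] → X  [on edge]
    (6,2)@(13, 5): e=[16,4,44] → X
    (7,2)@(15, 5): e=[32,0,32] → .  [on edge]
    (4,3)@(9, 7): e=[0,24,40] → X  [on edge]
    (7,3)@(15, 7): e=[48,12,4] → X
    (8,3)@(17, 7): e=[64,8,-8] → .
    (3,4)@(7, 9): e=[0,40,24] → X  [on edge]
    (5,4)@(11, 9): e=[32,32,0] → .  [on edge]
    (2,5)@(5, 11): e=[0,56,8] → X  [on edge]
    (1,6)@(3, 13): e=[0,72,-8] → .  [on edge]
  covered (9 px):
    . . . . . . . . .
    . . . . . . . . .
    . . . . . X X . .
    . . . . X X X X .
    . . . X X . . . .
    . . X . . . . . .
    . . . . . . . . .

Z-buffer (winner per pixel, '.' = empty):
  . . . . . . . . .
  . . . . 0 . 1 . .
  . . . 0 2 1 3 . .
  . . . 0 3 3 3 3 .
  . . . 3 3 . . . .
  . . 3 . . . . . .
  . . . . . . . . .

Answer: 0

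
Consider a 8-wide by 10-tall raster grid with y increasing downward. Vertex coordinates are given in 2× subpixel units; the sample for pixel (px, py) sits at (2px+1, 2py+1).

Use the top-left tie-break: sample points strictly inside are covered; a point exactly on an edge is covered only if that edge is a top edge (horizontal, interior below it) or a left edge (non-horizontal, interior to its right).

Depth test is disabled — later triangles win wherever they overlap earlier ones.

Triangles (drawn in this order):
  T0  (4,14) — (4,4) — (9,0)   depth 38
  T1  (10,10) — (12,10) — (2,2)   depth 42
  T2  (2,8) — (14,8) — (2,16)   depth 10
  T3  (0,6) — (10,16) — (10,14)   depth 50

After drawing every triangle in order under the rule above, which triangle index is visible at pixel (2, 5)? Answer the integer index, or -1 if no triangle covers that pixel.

T0:
  2·area = 50
  edge (4, 14)→(4, 4): d=(0,-10) top-left  bias=+0
  edge (4, 4)→(9, 0): d=(5,-4) top-left  bias=+0
  edge (9, 0)→(4, 14): d=(-5,14) right/bottom  bias=-1
    (3,1)@(7, 3): e=[30,7,13] → █
    (4,1)@(9, 3): e=[50,15,-15] → ·
    (2,2)@(5, 5): e=[10,9,31] → █
    (4,2)@(9, 5): e=[50,25,-25] → ·
    (2,3)@(5, 7): e=[10,19,21] → █
    (3,3)@(7, 7): e=[30,27,-7] → ·
    (2,4)@(5, 9): e=[10,29,11] → █
    (3,4)@(7, 9): e=[30,37,-17] → ·
    (2,5)@(5, 11): e=[10,39,1] → █
    (3,5)@(7, 11): e=[30,47,-27] → ·
    (2,6)@(5, 13): e=[10,49,-9] → ·
  covered (6 px):
    · · · · · · · ·
    · · · █ · · · ·
    · · █ █ · · · ·
    · · █ · · · · ·
    · · █ · · · · ·
    · · █ · · · · ·
    · · · · · · · ·
    · · · · · · · ·
    · · · · · · · ·
    · · · · · · · ·
T1:
  2·area = 16  (B↔C swapped to make it positive)
  edge (10, 10)→(2, 2): d=(-8,-8) top-left  bias=+0
  edge (2, 2)→(12, 10): d=(10,8) right/bottom  bias=-1
  edge (12, 10)→(10, 10): d=(-2,0) right/bottom  bias=-1
    (0,0)@(1, 1): e=[0,-2,18] → ·  [on edge]
    (1,1)@(3, 3): e=[0,2,14] → █  [on edge]
    (2,1)@(5, 3): e=[16,-14,14] → ·
    (1,2)@(3, 5): e=[-16,22,10] → ·
    (2,2)@(5, 5): e=[0,6,10] → █  [on edge]
    (3,2)@(7, 5): e=[16,-10,10] → ·
    (2,3)@(5, 7): e=[-16,26,6] → ·
    (3,3)@(7, 7): e=[0,10,6] → █  [on edge]
    (4,3)@(9, 7): e=[16,-6,6] → ·
    (3,4)@(7, 9): e=[-16,30,2] → ·
    (4,4)@(9, 9): e=[0,14,2] → █  [on edge]
    (5,4)@(11, 9): e=[16,-2,2] → ·
    (5,5)@(11, 11): e=[0,18,-2] → ·  [on edge]
    (6,6)@(13, 13): e=[0,22,-6] → ·  [on edge]
    (7,7)@(15, 15): e=[0,26,-10] → ·  [on edge]
  covered (4 px):
    · · · · · · · ·
    · █ · · · · · ·
    · · █ · · · · ·
    · · · █ · · · ·
    · · · · █ · · ·
    · · · · · · · ·
    · · · · · · · ·
    · · · · · · · ·
    · · · · · · · ·
    · · · · · · · ·
T2:
  2·area = 96
  edge (2, 8)→(14, 8): d=(12,0) top-left  bias=+0
  edge (14, 8)→(2, 16): d=(-12,8) right/bottom  bias=-1
  edge (2, 16)→(2, 8): d=(0,-8) top-left  bias=+0
    (1,4)@(3, 9): e=[12,76,8] → █
    (2,4)@(5, 9): e=[12,60,24] → █
    (3,4)@(7, 9): e=[12,44,40] → █
    (4,4)@(9, 9): e=[12,28,56] → █
    (5,4)@(11, 9): e=[12,12,72] → █
    (6,4)@(13, 9): e=[12,-4,88] → ·
    (1,5)@(3, 11): e=[36,52,8] → █
    (5,5)@(11, 11): e=[36,-12,72] → ·
    (1,6)@(3, 13): e=[60,28,8] → █
    (3,6)@(7, 13): e=[60,-4,40] → ·
    (4,6)@(9, 13): e=[60,-20,56] → ·
    (1,7)@(3, 15): e=[84,4,8] → █
  covered (12 px):
    · · · · · · · ·
    · · · · · · · ·
    · · · · · · · ·
    · · · · · · · ·
    · █ █ █ █ █ · ·
    · █ █ █ █ · · ·
    · █ █ · · · · ·
    · █ · · · · · ·
    · · · · · · · ·
    · · · · · · · ·
T3:
  2·area = 20  (B↔C swapped to make it positive)
  edge (0, 6)→(10, 14): d=(10,8) right/bottom  bias=-1
  edge (10, 14)→(10, 16): d=(0,2) right/bottom  bias=-1
  edge (10, 16)→(0, 6): d=(-10,-10) top-left  bias=+0
    (0,3)@(1, 7): e=[2,18,0] → █  [on edge]
    (1,3)@(3, 7): e=[-14,14,20] → ·
    (0,4)@(1, 9): e=[22,18,-20] → ·
    (1,4)@(3, 9): e=[6,14,0] → █  [on edge]
    (2,4)@(5, 9): e=[-10,10,20] → ·
    (1,5)@(3, 11): e=[26,14,-20] → ·
    (2,5)@(5, 11): e=[10,10,0] → █  [on edge]
    (3,5)@(7, 11): e=[-6,6,20] → ·
    (2,6)@(5, 13): e=[30,10,-20] → ·
    (3,6)@(7, 13): e=[14,6,0] → █  [on edge]
    (4,6)@(9, 13): e=[-2,2,20] → ·
    (3,7)@(7, 15): e=[34,6,-20] → ·
    (4,7)@(9, 15): e=[18,2,0] → █  [on edge]
    (5,8)@(11, 17): e=[22,-2,0] → ·  [on edge]
    (6,9)@(13, 19): e=[26,-6,0] → ·  [on edge]
  covered (5 px):
    · · · · · · · ·
    · · · · · · · ·
    · · · · · · · ·
    █ · · · · · · ·
    · █ · · · · · ·
    · · █ · · · · ·
    · · · █ · · · ·
    · · · · █ · · ·
    · · · · · · · ·
    · · · · · · · ·

Z-buffer (winner per pixel, '.' = empty):
  . . . . . . . .
  . 1 . 0 . . . .
  . . 1 0 . . . .
  3 . 0 1 . . . .
  . 3 2 2 2 2 . .
  . 2 3 2 2 . . .
  . 2 2 3 . . . .
  . 2 . . 3 . . .
  . . . . . . . .
  . . . . . . . .

Answer: 3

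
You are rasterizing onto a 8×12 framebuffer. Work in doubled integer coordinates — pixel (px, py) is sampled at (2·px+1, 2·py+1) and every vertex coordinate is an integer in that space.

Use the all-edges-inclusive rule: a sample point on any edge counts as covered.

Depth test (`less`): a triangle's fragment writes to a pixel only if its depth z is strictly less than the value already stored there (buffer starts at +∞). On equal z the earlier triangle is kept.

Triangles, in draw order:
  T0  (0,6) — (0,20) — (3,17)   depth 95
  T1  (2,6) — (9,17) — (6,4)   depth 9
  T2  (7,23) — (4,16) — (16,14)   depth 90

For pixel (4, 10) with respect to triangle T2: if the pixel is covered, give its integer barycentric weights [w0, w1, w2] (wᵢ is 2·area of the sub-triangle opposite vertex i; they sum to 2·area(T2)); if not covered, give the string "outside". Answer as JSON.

T0:
  2·area = 42  (B↔C swapped to make it positive)
  edge (0, 6)→(3, 17): d=(3,11) inclusive
  edge (3, 17)→(0, 20): d=(-3,3) inclusive
  edge (0, 20)→(0, 6): d=(0,-14) inclusive
    (7,2)@(15, 5): e=[-168,0,210] → .  [on edge]
    (6,3)@(13, 7): e=[-140,0,182] → .  [on edge]
    (5,4)@(11, 9): e=[-112,0,154] → .  [on edge]
    (0,5)@(1, 11): e=[4,24,14] → X
    (1,5)@(3, 11): e=[-18,18,42] → .
    (4,5)@(9, 11): e=[-84,0,126] → .  [on edge]
    (0,6)@(1, 13): e=[10,18,14] → X
    (1,6)@(3, 13): e=[-12,12,42] → .
    (3,6)@(7, 13): e=[-56,0,98] → .  [on edge]
    (0,7)@(1, 15): e=[16,12,14] → X
    (1,7)@(3, 15): e=[-6,6,42] → .
    (2,7)@(5, 15): e=[-28,0,70] → .  [on edge]
    (1,8)@(3, 17): e=[0,0,42] → X  [on edge]
    (0,9)@(1, 19): e=[28,0,14] → X  [on edge]
  covered (6 px):
    . . . . . . . .
    . . . . . . . .
    . . . . . . . .
    . . . . . . . .
    . . . . . . . .
    X . . . . . . .
    X . . . . . . .
    X . . . . . . .
    X X . . . . . .
    X . . . . . . .
    . . . . . . . .
    . . . . . . . .
T1:
  2·area = 58  (B↔C swapped to make it positive)
  edge (2, 6)→(6, 4): d=(4,-2) inclusive
  edge (6, 4)→(9, 17): d=(3,13) inclusive
  edge (9, 17)→(2, 6): d=(-7,-11) inclusive
    (2,2)@(5, 5): e=[2,16,40] → X
    (3,2)@(7, 5): e=[6,-10,62] → .
    (1,3)@(3, 7): e=[6,48,4] → X
    (3,3)@(7, 7): e=[14,-4,48] → .
    (1,4)@(3, 9): e=[14,54,-10] → .
    (2,4)@(5, 9): e=[18,28,12] → X
    (3,4)@(7, 9): e=[22,2,34] → X
    (4,4)@(9, 9): e=[26,-24,56] → .
    (2,5)@(5, 11): e=[26,34,-2] → .
    (3,5)@(7, 11): e=[30,8,20] → X
    (4,5)@(9, 11): e=[34,-18,42] → .
    (3,6)@(7, 13): e=[38,14,6] → X
    (4,8)@(9, 17): e=[58,0,0] → X  [on edge]
  covered (8 px):
    . . . . . . . .
    . . . . . . . .
    . . X . . . . .
    . X X . . . . .
    . . X X . . . .
    . . . X . . . .
    . . . X . . . .
    . . . . . . . .
    . . . . X . . .
    . . . . . . . .
    . . . . . . . .
    . . . . . . . .
T2:
  2·area = 90
  edge (7, 23)→(4, 16): d=(-3,-7) inclusive
  edge (4, 16)→(16, 14): d=(12,-2) inclusive
  edge (16, 14)→(7, 23): d=(-9,9) inclusive
    (0,4)@(1, 9): e=[0,-90,180] → .  [on edge]
    (5,7)@(11, 15): e=[52,2,36] → X
    (6,7)@(13, 15): e=[66,6,18] → X
    (7,7)@(15, 15): e=[80,10,0] → X  [on edge]
    (2,8)@(5, 17): e=[4,14,72] → X
    (3,8)@(7, 17): e=[18,18,54] → X
    (4,8)@(9, 17): e=[32,22,36] → X
    (6,8)@(13, 17): e=[60,30,0] → X  [on edge]
    (7,8)@(15, 17): e=[74,34,-18] → .
    (2,9)@(5, 19): e=[-2,38,54] → .
    (3,9)@(7, 19): e=[12,42,36] → X
    (5,9)@(11, 19): e=[40,50,0] → X  [on edge]
    (4,10)@(9, 21): e=[20,70,0] → X  [on edge]
    (3,11)@(7, 23): e=[0,90,0] → X  [on edge]
  covered (14 px):
    . . . . . . . .
    . . . . . . . .
    . . . . . . . .
    . . . . . . . .
    . . . . . . . .
    . . . . . . . .
    . . . . . . . .
    . . . . . X X X
    . . X X X X X .
    . . . X X X . .
    . . . X X . . .
    . . . X . . . .

Final: [70,0,20]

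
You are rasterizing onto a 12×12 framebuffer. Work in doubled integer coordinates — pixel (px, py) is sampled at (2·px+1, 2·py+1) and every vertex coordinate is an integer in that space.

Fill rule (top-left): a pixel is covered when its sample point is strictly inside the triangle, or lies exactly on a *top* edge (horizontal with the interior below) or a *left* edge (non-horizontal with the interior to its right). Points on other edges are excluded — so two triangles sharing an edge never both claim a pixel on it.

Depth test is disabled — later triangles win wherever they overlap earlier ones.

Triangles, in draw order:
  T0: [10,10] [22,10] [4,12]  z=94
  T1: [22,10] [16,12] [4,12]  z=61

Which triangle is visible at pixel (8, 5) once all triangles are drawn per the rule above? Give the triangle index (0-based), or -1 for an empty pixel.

T0:
  2·area = 24
  edge (10, 10)→(22, 10): d=(12,0) top-left  bias=+0
  edge (22, 10)→(4, 12): d=(-18,2) right/bottom  bias=-1
  edge (4, 12)→(10, 10): d=(6,-2) top-left  bias=+0
    (9,3)@(19, 7): e=[-36,60,0] → ·  [on edge]
    (6,4)@(13, 9): e=[-12,36,0] → ·  [on edge]
    (3,5)@(7, 11): e=[12,12,0] → █  [on edge]
    (4,5)@(9, 11): e=[12,8,4] → █
    (5,5)@(11, 11): e=[12,4,8] → █
    (6,5)@(13, 11): e=[12,0,12] → ·  [on edge]
    (0,6)@(1, 13): e=[36,-12,0] → ·  [on edge]
    (3,6)@(7, 13): e=[36,-24,12] → ·
    (4,6)@(9, 13): e=[36,-28,16] → ·
    (5,6)@(11, 13): e=[36,-32,20] → ·
  covered (3 px):
    · · · · · · · · · · · ·
    · · · · · · · · · · · ·
    · · · · · · · · · · · ·
    · · · · · · · · · · · ·
    · · · · · · · · · · · ·
    · · · █ █ █ · · · · · ·
    · · · · · · · · · · · ·
    · · · · · · · · · · · ·
    · · · · · · · · · · · ·
    · · · · · · · · · · · ·
    · · · · · · · · · · · ·
    · · · · · · · · · · · ·
T1:
  2·area = 24
  edge (22, 10)→(16, 12): d=(-6,2) right/bottom  bias=-1
  edge (16, 12)→(4, 12): d=(-12,0) right/bottom  bias=-1
  edge (4, 12)→(22, 10): d=(18,-2) top-left  bias=+0
    (6,5)@(13, 11): e=[12,12,0] → █  [on edge]
    (7,5)@(15, 11): e=[8,12,4] → █
    (8,5)@(17, 11): e=[4,12,8] → █
    (9,5)@(19, 11): e=[0,12,12] → ·  [on edge]
    (6,6)@(13, 13): e=[0,-12,36] → ·  [on edge]
    (7,6)@(15, 13): e=[-4,-12,40] → ·
    (8,6)@(17, 13): e=[-8,-12,44] → ·
    (3,7)@(7, 15): e=[0,-36,60] → ·  [on edge]
    (0,8)@(1, 17): e=[0,-60,84] → ·  [on edge]
  covered (3 px):
    · · · · · · · · · · · ·
    · · · · · · · · · · · ·
    · · · · · · · · · · · ·
    · · · · · · · · · · · ·
    · · · · · · · · · · · ·
    · · · · · · █ █ █ · · ·
    · · · · · · · · · · · ·
    · · · · · · · · · · · ·
    · · · · · · · · · · · ·
    · · · · · · · · · · · ·
    · · · · · · · · · · · ·
    · · · · · · · · · · · ·

Z-buffer (winner per pixel, '.' = empty):
  . . . . . . . . . . . .
  . . . . . . . . . . . .
  . . . . . . . . . . . .
  . . . . . . . . . . . .
  . . . . . . . . . . . .
  . . . 0 0 0 1 1 1 . . .
  . . . . . . . . . . . .
  . . . . . . . . . . . .
  . . . . . . . . . . . .
  . . . . . . . . . . . .
  . . . . . . . . . . . .
  . . . . . . . . . . . .

Final: 1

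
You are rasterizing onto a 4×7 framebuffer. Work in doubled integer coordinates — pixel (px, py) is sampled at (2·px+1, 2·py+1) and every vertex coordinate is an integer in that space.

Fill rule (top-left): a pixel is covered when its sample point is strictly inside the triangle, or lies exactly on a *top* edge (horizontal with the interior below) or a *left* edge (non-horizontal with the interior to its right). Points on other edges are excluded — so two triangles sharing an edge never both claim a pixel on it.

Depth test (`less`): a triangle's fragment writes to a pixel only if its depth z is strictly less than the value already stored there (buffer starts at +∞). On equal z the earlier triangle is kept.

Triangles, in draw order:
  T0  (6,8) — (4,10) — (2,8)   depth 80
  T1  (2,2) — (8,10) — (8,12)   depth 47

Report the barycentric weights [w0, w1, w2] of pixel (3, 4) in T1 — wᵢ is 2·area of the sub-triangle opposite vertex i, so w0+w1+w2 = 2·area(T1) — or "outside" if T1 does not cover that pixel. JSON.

T0:
  2·area = 8
  edge (6, 8)→(4, 10): d=(-2,2) right/bottom  bias=-1
  edge (4, 10)→(2, 8): d=(-2,-2) top-left  bias=+0
  edge (2, 8)→(6, 8): d=(4,0) top-left  bias=+0
    (0,3)@(1, 7): e=[12,0,-4] → .  [on edge]
    (3,3)@(7, 7): e=[0,12,-4] → .  [on edge]
    (1,4)@(3, 9): e=[4,0,4] → X  [on edge]
    (2,4)@(5, 9): e=[0,4,4] → .  [on edge]
    (1,5)@(3, 11): e=[0,-4,12] → .  [on edge]
    (2,5)@(5, 11): e=[-4,0,12] → .  [on edge]
    (0,6)@(1, 13): e=[0,-12,20] → .  [on edge]
    (3,6)@(7, 13): e=[-12,0,20] → .  [on edge]
  covered (1 px):
    . . . .
    . . . .
    . . . .
    . . . .
    . X . .
    . . . .
    . . . .
T1:
  2·area = 12
  edge (2, 2)→(8, 10): d=(6,8) right/bottom  bias=-1
  edge (8, 10)→(8, 12): d=(0,2) right/bottom  bias=-1
  edge (8, 12)→(2, 2): d=(-6,-10) top-left  bias=+0
    (2,3)@(5, 7): e=[6,6,0] → X  [on edge]
    (3,3)@(7, 7): e=[-10,2,20] → .
    (2,4)@(5, 9): e=[18,6,-12] → .
    (3,4)@(7, 9): e=[2,2,8] → X
    (3,5)@(7, 11): e=[14,2,-4] → .
  covered (2 px):
    . . . .
    . . . .
    . . . .
    . . X .
    . . . X
    . . . .
    . . . .

Result: [2,8,2]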